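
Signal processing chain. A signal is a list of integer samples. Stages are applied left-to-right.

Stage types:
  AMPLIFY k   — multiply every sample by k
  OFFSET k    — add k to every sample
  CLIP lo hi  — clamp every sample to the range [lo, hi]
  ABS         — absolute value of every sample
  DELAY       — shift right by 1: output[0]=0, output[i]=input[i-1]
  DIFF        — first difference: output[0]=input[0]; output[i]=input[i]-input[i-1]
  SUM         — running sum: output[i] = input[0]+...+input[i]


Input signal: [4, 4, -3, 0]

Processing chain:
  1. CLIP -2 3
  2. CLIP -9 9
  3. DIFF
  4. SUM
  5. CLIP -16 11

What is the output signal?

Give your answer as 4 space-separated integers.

Input: [4, 4, -3, 0]
Stage 1 (CLIP -2 3): clip(4,-2,3)=3, clip(4,-2,3)=3, clip(-3,-2,3)=-2, clip(0,-2,3)=0 -> [3, 3, -2, 0]
Stage 2 (CLIP -9 9): clip(3,-9,9)=3, clip(3,-9,9)=3, clip(-2,-9,9)=-2, clip(0,-9,9)=0 -> [3, 3, -2, 0]
Stage 3 (DIFF): s[0]=3, 3-3=0, -2-3=-5, 0--2=2 -> [3, 0, -5, 2]
Stage 4 (SUM): sum[0..0]=3, sum[0..1]=3, sum[0..2]=-2, sum[0..3]=0 -> [3, 3, -2, 0]
Stage 5 (CLIP -16 11): clip(3,-16,11)=3, clip(3,-16,11)=3, clip(-2,-16,11)=-2, clip(0,-16,11)=0 -> [3, 3, -2, 0]

Answer: 3 3 -2 0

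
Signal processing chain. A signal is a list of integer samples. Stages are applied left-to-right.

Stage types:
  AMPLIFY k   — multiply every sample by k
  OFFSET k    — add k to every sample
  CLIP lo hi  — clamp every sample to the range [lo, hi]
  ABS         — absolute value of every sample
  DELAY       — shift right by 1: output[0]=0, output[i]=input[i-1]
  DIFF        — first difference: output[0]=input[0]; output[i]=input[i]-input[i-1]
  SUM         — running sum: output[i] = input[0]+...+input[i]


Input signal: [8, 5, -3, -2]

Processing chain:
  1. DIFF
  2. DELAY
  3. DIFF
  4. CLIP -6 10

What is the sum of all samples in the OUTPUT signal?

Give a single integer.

Input: [8, 5, -3, -2]
Stage 1 (DIFF): s[0]=8, 5-8=-3, -3-5=-8, -2--3=1 -> [8, -3, -8, 1]
Stage 2 (DELAY): [0, 8, -3, -8] = [0, 8, -3, -8] -> [0, 8, -3, -8]
Stage 3 (DIFF): s[0]=0, 8-0=8, -3-8=-11, -8--3=-5 -> [0, 8, -11, -5]
Stage 4 (CLIP -6 10): clip(0,-6,10)=0, clip(8,-6,10)=8, clip(-11,-6,10)=-6, clip(-5,-6,10)=-5 -> [0, 8, -6, -5]
Output sum: -3

Answer: -3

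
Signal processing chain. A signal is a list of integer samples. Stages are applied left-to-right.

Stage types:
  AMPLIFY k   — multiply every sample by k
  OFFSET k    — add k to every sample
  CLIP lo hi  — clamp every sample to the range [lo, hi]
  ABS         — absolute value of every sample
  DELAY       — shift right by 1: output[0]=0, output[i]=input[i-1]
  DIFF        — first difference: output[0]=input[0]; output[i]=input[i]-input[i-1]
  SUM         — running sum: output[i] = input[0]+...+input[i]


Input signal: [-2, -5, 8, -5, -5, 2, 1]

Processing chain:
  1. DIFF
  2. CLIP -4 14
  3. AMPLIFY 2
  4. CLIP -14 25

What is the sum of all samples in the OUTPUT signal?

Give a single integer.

Input: [-2, -5, 8, -5, -5, 2, 1]
Stage 1 (DIFF): s[0]=-2, -5--2=-3, 8--5=13, -5-8=-13, -5--5=0, 2--5=7, 1-2=-1 -> [-2, -3, 13, -13, 0, 7, -1]
Stage 2 (CLIP -4 14): clip(-2,-4,14)=-2, clip(-3,-4,14)=-3, clip(13,-4,14)=13, clip(-13,-4,14)=-4, clip(0,-4,14)=0, clip(7,-4,14)=7, clip(-1,-4,14)=-1 -> [-2, -3, 13, -4, 0, 7, -1]
Stage 3 (AMPLIFY 2): -2*2=-4, -3*2=-6, 13*2=26, -4*2=-8, 0*2=0, 7*2=14, -1*2=-2 -> [-4, -6, 26, -8, 0, 14, -2]
Stage 4 (CLIP -14 25): clip(-4,-14,25)=-4, clip(-6,-14,25)=-6, clip(26,-14,25)=25, clip(-8,-14,25)=-8, clip(0,-14,25)=0, clip(14,-14,25)=14, clip(-2,-14,25)=-2 -> [-4, -6, 25, -8, 0, 14, -2]
Output sum: 19

Answer: 19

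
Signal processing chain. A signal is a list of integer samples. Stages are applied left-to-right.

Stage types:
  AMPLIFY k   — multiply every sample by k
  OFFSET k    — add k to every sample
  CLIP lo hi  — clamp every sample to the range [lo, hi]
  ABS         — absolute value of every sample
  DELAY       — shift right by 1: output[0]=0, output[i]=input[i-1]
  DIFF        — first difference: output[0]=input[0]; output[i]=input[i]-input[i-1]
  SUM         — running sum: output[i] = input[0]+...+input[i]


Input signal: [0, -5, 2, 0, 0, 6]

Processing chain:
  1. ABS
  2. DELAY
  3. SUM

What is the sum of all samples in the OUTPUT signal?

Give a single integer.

Answer: 26

Derivation:
Input: [0, -5, 2, 0, 0, 6]
Stage 1 (ABS): |0|=0, |-5|=5, |2|=2, |0|=0, |0|=0, |6|=6 -> [0, 5, 2, 0, 0, 6]
Stage 2 (DELAY): [0, 0, 5, 2, 0, 0] = [0, 0, 5, 2, 0, 0] -> [0, 0, 5, 2, 0, 0]
Stage 3 (SUM): sum[0..0]=0, sum[0..1]=0, sum[0..2]=5, sum[0..3]=7, sum[0..4]=7, sum[0..5]=7 -> [0, 0, 5, 7, 7, 7]
Output sum: 26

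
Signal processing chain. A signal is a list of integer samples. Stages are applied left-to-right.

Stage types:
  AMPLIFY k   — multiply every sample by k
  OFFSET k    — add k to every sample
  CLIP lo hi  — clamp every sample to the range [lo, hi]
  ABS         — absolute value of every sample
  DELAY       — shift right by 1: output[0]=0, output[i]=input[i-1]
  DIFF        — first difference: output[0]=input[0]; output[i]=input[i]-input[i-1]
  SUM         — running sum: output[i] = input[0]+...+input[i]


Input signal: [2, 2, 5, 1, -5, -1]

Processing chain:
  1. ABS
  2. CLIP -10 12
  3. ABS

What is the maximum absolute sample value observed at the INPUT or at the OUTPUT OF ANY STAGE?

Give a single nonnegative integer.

Answer: 5

Derivation:
Input: [2, 2, 5, 1, -5, -1] (max |s|=5)
Stage 1 (ABS): |2|=2, |2|=2, |5|=5, |1|=1, |-5|=5, |-1|=1 -> [2, 2, 5, 1, 5, 1] (max |s|=5)
Stage 2 (CLIP -10 12): clip(2,-10,12)=2, clip(2,-10,12)=2, clip(5,-10,12)=5, clip(1,-10,12)=1, clip(5,-10,12)=5, clip(1,-10,12)=1 -> [2, 2, 5, 1, 5, 1] (max |s|=5)
Stage 3 (ABS): |2|=2, |2|=2, |5|=5, |1|=1, |5|=5, |1|=1 -> [2, 2, 5, 1, 5, 1] (max |s|=5)
Overall max amplitude: 5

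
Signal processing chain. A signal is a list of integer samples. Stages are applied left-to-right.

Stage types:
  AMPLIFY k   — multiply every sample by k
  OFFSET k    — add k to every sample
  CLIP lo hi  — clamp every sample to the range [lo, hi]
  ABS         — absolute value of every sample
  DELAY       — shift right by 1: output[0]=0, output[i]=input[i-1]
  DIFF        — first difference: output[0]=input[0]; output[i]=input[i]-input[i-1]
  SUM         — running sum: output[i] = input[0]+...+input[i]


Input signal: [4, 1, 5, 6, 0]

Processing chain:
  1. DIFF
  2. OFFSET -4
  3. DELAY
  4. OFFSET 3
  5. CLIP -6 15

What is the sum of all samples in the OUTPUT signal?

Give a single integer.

Input: [4, 1, 5, 6, 0]
Stage 1 (DIFF): s[0]=4, 1-4=-3, 5-1=4, 6-5=1, 0-6=-6 -> [4, -3, 4, 1, -6]
Stage 2 (OFFSET -4): 4+-4=0, -3+-4=-7, 4+-4=0, 1+-4=-3, -6+-4=-10 -> [0, -7, 0, -3, -10]
Stage 3 (DELAY): [0, 0, -7, 0, -3] = [0, 0, -7, 0, -3] -> [0, 0, -7, 0, -3]
Stage 4 (OFFSET 3): 0+3=3, 0+3=3, -7+3=-4, 0+3=3, -3+3=0 -> [3, 3, -4, 3, 0]
Stage 5 (CLIP -6 15): clip(3,-6,15)=3, clip(3,-6,15)=3, clip(-4,-6,15)=-4, clip(3,-6,15)=3, clip(0,-6,15)=0 -> [3, 3, -4, 3, 0]
Output sum: 5

Answer: 5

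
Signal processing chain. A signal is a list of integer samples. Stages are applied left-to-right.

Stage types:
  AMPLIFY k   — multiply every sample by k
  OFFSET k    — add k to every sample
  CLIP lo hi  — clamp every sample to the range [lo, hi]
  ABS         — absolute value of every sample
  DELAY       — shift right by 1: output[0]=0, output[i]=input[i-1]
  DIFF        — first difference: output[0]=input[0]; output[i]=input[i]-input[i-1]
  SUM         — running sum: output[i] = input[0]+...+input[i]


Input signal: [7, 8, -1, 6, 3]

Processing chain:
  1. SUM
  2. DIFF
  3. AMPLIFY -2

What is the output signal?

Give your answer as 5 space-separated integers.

Input: [7, 8, -1, 6, 3]
Stage 1 (SUM): sum[0..0]=7, sum[0..1]=15, sum[0..2]=14, sum[0..3]=20, sum[0..4]=23 -> [7, 15, 14, 20, 23]
Stage 2 (DIFF): s[0]=7, 15-7=8, 14-15=-1, 20-14=6, 23-20=3 -> [7, 8, -1, 6, 3]
Stage 3 (AMPLIFY -2): 7*-2=-14, 8*-2=-16, -1*-2=2, 6*-2=-12, 3*-2=-6 -> [-14, -16, 2, -12, -6]

Answer: -14 -16 2 -12 -6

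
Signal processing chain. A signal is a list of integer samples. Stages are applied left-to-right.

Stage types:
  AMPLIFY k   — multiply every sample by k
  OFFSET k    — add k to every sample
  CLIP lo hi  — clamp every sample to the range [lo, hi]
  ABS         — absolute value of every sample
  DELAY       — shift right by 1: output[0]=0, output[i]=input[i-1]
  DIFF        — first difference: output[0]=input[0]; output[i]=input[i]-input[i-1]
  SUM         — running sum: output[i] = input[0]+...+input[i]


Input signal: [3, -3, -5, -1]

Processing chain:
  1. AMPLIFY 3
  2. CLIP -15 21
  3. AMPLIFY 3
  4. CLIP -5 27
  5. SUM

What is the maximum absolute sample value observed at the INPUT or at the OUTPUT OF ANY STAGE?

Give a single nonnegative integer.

Input: [3, -3, -5, -1] (max |s|=5)
Stage 1 (AMPLIFY 3): 3*3=9, -3*3=-9, -5*3=-15, -1*3=-3 -> [9, -9, -15, -3] (max |s|=15)
Stage 2 (CLIP -15 21): clip(9,-15,21)=9, clip(-9,-15,21)=-9, clip(-15,-15,21)=-15, clip(-3,-15,21)=-3 -> [9, -9, -15, -3] (max |s|=15)
Stage 3 (AMPLIFY 3): 9*3=27, -9*3=-27, -15*3=-45, -3*3=-9 -> [27, -27, -45, -9] (max |s|=45)
Stage 4 (CLIP -5 27): clip(27,-5,27)=27, clip(-27,-5,27)=-5, clip(-45,-5,27)=-5, clip(-9,-5,27)=-5 -> [27, -5, -5, -5] (max |s|=27)
Stage 5 (SUM): sum[0..0]=27, sum[0..1]=22, sum[0..2]=17, sum[0..3]=12 -> [27, 22, 17, 12] (max |s|=27)
Overall max amplitude: 45

Answer: 45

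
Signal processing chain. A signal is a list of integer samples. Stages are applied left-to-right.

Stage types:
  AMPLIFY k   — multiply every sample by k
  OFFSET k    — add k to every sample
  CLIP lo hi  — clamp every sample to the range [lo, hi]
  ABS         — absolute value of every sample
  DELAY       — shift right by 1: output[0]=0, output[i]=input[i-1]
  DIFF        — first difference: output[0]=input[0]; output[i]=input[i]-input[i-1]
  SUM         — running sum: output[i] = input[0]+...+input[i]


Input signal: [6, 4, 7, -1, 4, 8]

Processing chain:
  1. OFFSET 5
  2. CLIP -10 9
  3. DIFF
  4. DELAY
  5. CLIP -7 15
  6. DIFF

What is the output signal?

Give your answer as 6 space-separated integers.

Answer: 0 9 -9 0 -5 10

Derivation:
Input: [6, 4, 7, -1, 4, 8]
Stage 1 (OFFSET 5): 6+5=11, 4+5=9, 7+5=12, -1+5=4, 4+5=9, 8+5=13 -> [11, 9, 12, 4, 9, 13]
Stage 2 (CLIP -10 9): clip(11,-10,9)=9, clip(9,-10,9)=9, clip(12,-10,9)=9, clip(4,-10,9)=4, clip(9,-10,9)=9, clip(13,-10,9)=9 -> [9, 9, 9, 4, 9, 9]
Stage 3 (DIFF): s[0]=9, 9-9=0, 9-9=0, 4-9=-5, 9-4=5, 9-9=0 -> [9, 0, 0, -5, 5, 0]
Stage 4 (DELAY): [0, 9, 0, 0, -5, 5] = [0, 9, 0, 0, -5, 5] -> [0, 9, 0, 0, -5, 5]
Stage 5 (CLIP -7 15): clip(0,-7,15)=0, clip(9,-7,15)=9, clip(0,-7,15)=0, clip(0,-7,15)=0, clip(-5,-7,15)=-5, clip(5,-7,15)=5 -> [0, 9, 0, 0, -5, 5]
Stage 6 (DIFF): s[0]=0, 9-0=9, 0-9=-9, 0-0=0, -5-0=-5, 5--5=10 -> [0, 9, -9, 0, -5, 10]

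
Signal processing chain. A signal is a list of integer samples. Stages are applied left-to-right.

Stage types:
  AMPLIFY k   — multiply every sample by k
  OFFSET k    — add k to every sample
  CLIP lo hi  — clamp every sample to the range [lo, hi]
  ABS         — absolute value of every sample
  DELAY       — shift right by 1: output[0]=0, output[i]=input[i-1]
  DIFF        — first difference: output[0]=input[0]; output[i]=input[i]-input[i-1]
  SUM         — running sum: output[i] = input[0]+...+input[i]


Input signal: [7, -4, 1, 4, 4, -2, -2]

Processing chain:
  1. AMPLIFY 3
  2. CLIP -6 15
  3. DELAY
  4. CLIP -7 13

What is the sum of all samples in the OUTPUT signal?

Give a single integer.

Input: [7, -4, 1, 4, 4, -2, -2]
Stage 1 (AMPLIFY 3): 7*3=21, -4*3=-12, 1*3=3, 4*3=12, 4*3=12, -2*3=-6, -2*3=-6 -> [21, -12, 3, 12, 12, -6, -6]
Stage 2 (CLIP -6 15): clip(21,-6,15)=15, clip(-12,-6,15)=-6, clip(3,-6,15)=3, clip(12,-6,15)=12, clip(12,-6,15)=12, clip(-6,-6,15)=-6, clip(-6,-6,15)=-6 -> [15, -6, 3, 12, 12, -6, -6]
Stage 3 (DELAY): [0, 15, -6, 3, 12, 12, -6] = [0, 15, -6, 3, 12, 12, -6] -> [0, 15, -6, 3, 12, 12, -6]
Stage 4 (CLIP -7 13): clip(0,-7,13)=0, clip(15,-7,13)=13, clip(-6,-7,13)=-6, clip(3,-7,13)=3, clip(12,-7,13)=12, clip(12,-7,13)=12, clip(-6,-7,13)=-6 -> [0, 13, -6, 3, 12, 12, -6]
Output sum: 28

Answer: 28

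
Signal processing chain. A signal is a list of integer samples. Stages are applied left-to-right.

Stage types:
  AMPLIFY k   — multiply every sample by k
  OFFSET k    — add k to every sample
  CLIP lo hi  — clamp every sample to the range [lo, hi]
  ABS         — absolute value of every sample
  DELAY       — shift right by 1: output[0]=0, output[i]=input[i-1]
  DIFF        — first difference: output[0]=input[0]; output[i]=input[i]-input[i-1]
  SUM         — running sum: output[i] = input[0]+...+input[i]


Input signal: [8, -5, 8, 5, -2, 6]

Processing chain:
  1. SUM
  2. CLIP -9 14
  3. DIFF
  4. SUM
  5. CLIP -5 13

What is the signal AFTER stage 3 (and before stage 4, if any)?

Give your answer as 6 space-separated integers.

Answer: 8 -5 8 3 0 0

Derivation:
Input: [8, -5, 8, 5, -2, 6]
Stage 1 (SUM): sum[0..0]=8, sum[0..1]=3, sum[0..2]=11, sum[0..3]=16, sum[0..4]=14, sum[0..5]=20 -> [8, 3, 11, 16, 14, 20]
Stage 2 (CLIP -9 14): clip(8,-9,14)=8, clip(3,-9,14)=3, clip(11,-9,14)=11, clip(16,-9,14)=14, clip(14,-9,14)=14, clip(20,-9,14)=14 -> [8, 3, 11, 14, 14, 14]
Stage 3 (DIFF): s[0]=8, 3-8=-5, 11-3=8, 14-11=3, 14-14=0, 14-14=0 -> [8, -5, 8, 3, 0, 0]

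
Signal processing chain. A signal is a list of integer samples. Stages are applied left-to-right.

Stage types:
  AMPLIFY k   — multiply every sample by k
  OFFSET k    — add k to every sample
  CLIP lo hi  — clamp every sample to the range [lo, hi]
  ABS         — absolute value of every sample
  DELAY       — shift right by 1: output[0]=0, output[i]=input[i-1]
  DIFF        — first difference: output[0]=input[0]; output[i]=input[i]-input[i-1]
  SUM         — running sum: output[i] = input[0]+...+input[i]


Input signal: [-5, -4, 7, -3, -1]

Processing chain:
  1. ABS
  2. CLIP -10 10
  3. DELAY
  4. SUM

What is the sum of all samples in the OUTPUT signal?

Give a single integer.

Input: [-5, -4, 7, -3, -1]
Stage 1 (ABS): |-5|=5, |-4|=4, |7|=7, |-3|=3, |-1|=1 -> [5, 4, 7, 3, 1]
Stage 2 (CLIP -10 10): clip(5,-10,10)=5, clip(4,-10,10)=4, clip(7,-10,10)=7, clip(3,-10,10)=3, clip(1,-10,10)=1 -> [5, 4, 7, 3, 1]
Stage 3 (DELAY): [0, 5, 4, 7, 3] = [0, 5, 4, 7, 3] -> [0, 5, 4, 7, 3]
Stage 4 (SUM): sum[0..0]=0, sum[0..1]=5, sum[0..2]=9, sum[0..3]=16, sum[0..4]=19 -> [0, 5, 9, 16, 19]
Output sum: 49

Answer: 49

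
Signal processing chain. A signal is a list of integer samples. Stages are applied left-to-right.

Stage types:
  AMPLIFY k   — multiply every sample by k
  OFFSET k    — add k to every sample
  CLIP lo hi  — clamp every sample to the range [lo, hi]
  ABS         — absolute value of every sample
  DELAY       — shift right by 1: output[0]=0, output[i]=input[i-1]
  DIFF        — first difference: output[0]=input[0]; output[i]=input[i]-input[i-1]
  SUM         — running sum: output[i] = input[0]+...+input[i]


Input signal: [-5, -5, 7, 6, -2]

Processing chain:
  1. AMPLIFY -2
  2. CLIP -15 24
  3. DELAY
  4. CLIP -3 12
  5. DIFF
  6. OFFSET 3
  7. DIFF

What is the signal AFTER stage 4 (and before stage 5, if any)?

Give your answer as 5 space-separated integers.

Input: [-5, -5, 7, 6, -2]
Stage 1 (AMPLIFY -2): -5*-2=10, -5*-2=10, 7*-2=-14, 6*-2=-12, -2*-2=4 -> [10, 10, -14, -12, 4]
Stage 2 (CLIP -15 24): clip(10,-15,24)=10, clip(10,-15,24)=10, clip(-14,-15,24)=-14, clip(-12,-15,24)=-12, clip(4,-15,24)=4 -> [10, 10, -14, -12, 4]
Stage 3 (DELAY): [0, 10, 10, -14, -12] = [0, 10, 10, -14, -12] -> [0, 10, 10, -14, -12]
Stage 4 (CLIP -3 12): clip(0,-3,12)=0, clip(10,-3,12)=10, clip(10,-3,12)=10, clip(-14,-3,12)=-3, clip(-12,-3,12)=-3 -> [0, 10, 10, -3, -3]

Answer: 0 10 10 -3 -3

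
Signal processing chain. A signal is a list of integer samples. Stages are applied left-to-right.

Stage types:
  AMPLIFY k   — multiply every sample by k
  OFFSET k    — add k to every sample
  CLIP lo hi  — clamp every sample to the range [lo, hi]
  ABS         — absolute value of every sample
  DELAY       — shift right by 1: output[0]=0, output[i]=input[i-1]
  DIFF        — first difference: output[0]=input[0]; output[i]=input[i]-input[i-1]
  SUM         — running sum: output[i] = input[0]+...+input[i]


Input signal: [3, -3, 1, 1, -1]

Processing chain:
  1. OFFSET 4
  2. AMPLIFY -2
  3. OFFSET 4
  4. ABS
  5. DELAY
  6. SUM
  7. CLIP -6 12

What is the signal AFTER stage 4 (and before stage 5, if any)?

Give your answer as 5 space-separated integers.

Answer: 10 2 6 6 2

Derivation:
Input: [3, -3, 1, 1, -1]
Stage 1 (OFFSET 4): 3+4=7, -3+4=1, 1+4=5, 1+4=5, -1+4=3 -> [7, 1, 5, 5, 3]
Stage 2 (AMPLIFY -2): 7*-2=-14, 1*-2=-2, 5*-2=-10, 5*-2=-10, 3*-2=-6 -> [-14, -2, -10, -10, -6]
Stage 3 (OFFSET 4): -14+4=-10, -2+4=2, -10+4=-6, -10+4=-6, -6+4=-2 -> [-10, 2, -6, -6, -2]
Stage 4 (ABS): |-10|=10, |2|=2, |-6|=6, |-6|=6, |-2|=2 -> [10, 2, 6, 6, 2]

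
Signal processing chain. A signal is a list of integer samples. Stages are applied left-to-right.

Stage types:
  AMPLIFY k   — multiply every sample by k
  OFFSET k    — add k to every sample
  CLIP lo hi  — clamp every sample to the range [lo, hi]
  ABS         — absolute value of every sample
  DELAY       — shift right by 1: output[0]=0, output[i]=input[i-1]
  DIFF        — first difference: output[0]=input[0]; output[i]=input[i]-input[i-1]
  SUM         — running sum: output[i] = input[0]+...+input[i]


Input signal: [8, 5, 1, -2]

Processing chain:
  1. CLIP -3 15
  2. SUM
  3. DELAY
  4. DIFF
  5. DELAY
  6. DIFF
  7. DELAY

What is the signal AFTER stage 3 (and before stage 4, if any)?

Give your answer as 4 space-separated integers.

Input: [8, 5, 1, -2]
Stage 1 (CLIP -3 15): clip(8,-3,15)=8, clip(5,-3,15)=5, clip(1,-3,15)=1, clip(-2,-3,15)=-2 -> [8, 5, 1, -2]
Stage 2 (SUM): sum[0..0]=8, sum[0..1]=13, sum[0..2]=14, sum[0..3]=12 -> [8, 13, 14, 12]
Stage 3 (DELAY): [0, 8, 13, 14] = [0, 8, 13, 14] -> [0, 8, 13, 14]

Answer: 0 8 13 14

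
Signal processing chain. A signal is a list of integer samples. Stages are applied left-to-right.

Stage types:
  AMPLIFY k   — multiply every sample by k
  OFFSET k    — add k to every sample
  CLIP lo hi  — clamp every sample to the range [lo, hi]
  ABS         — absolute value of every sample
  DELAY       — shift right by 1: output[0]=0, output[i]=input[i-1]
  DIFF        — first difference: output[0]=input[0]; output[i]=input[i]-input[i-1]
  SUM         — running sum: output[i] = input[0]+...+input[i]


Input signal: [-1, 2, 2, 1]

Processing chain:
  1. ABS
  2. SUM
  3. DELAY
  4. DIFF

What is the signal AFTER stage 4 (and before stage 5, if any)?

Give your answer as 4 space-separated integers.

Answer: 0 1 2 2

Derivation:
Input: [-1, 2, 2, 1]
Stage 1 (ABS): |-1|=1, |2|=2, |2|=2, |1|=1 -> [1, 2, 2, 1]
Stage 2 (SUM): sum[0..0]=1, sum[0..1]=3, sum[0..2]=5, sum[0..3]=6 -> [1, 3, 5, 6]
Stage 3 (DELAY): [0, 1, 3, 5] = [0, 1, 3, 5] -> [0, 1, 3, 5]
Stage 4 (DIFF): s[0]=0, 1-0=1, 3-1=2, 5-3=2 -> [0, 1, 2, 2]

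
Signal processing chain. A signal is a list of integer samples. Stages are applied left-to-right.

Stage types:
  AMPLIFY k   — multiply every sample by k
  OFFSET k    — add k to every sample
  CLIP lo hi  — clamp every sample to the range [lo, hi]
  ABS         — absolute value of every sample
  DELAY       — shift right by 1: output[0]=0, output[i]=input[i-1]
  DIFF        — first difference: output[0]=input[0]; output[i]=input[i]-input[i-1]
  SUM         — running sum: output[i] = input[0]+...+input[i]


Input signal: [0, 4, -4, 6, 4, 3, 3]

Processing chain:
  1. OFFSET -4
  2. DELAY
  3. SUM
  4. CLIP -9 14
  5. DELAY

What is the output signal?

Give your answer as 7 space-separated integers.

Input: [0, 4, -4, 6, 4, 3, 3]
Stage 1 (OFFSET -4): 0+-4=-4, 4+-4=0, -4+-4=-8, 6+-4=2, 4+-4=0, 3+-4=-1, 3+-4=-1 -> [-4, 0, -8, 2, 0, -1, -1]
Stage 2 (DELAY): [0, -4, 0, -8, 2, 0, -1] = [0, -4, 0, -8, 2, 0, -1] -> [0, -4, 0, -8, 2, 0, -1]
Stage 3 (SUM): sum[0..0]=0, sum[0..1]=-4, sum[0..2]=-4, sum[0..3]=-12, sum[0..4]=-10, sum[0..5]=-10, sum[0..6]=-11 -> [0, -4, -4, -12, -10, -10, -11]
Stage 4 (CLIP -9 14): clip(0,-9,14)=0, clip(-4,-9,14)=-4, clip(-4,-9,14)=-4, clip(-12,-9,14)=-9, clip(-10,-9,14)=-9, clip(-10,-9,14)=-9, clip(-11,-9,14)=-9 -> [0, -4, -4, -9, -9, -9, -9]
Stage 5 (DELAY): [0, 0, -4, -4, -9, -9, -9] = [0, 0, -4, -4, -9, -9, -9] -> [0, 0, -4, -4, -9, -9, -9]

Answer: 0 0 -4 -4 -9 -9 -9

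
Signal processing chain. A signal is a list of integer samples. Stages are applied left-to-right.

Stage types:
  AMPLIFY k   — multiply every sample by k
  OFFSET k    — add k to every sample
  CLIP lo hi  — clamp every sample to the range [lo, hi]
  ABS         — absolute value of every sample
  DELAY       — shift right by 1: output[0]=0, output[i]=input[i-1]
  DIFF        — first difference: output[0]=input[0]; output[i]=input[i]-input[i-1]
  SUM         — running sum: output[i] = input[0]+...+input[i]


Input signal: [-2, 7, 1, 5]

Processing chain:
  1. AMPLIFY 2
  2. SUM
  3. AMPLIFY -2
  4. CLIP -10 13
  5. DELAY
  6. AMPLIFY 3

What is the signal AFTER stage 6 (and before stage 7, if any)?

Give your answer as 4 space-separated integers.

Answer: 0 24 -30 -30

Derivation:
Input: [-2, 7, 1, 5]
Stage 1 (AMPLIFY 2): -2*2=-4, 7*2=14, 1*2=2, 5*2=10 -> [-4, 14, 2, 10]
Stage 2 (SUM): sum[0..0]=-4, sum[0..1]=10, sum[0..2]=12, sum[0..3]=22 -> [-4, 10, 12, 22]
Stage 3 (AMPLIFY -2): -4*-2=8, 10*-2=-20, 12*-2=-24, 22*-2=-44 -> [8, -20, -24, -44]
Stage 4 (CLIP -10 13): clip(8,-10,13)=8, clip(-20,-10,13)=-10, clip(-24,-10,13)=-10, clip(-44,-10,13)=-10 -> [8, -10, -10, -10]
Stage 5 (DELAY): [0, 8, -10, -10] = [0, 8, -10, -10] -> [0, 8, -10, -10]
Stage 6 (AMPLIFY 3): 0*3=0, 8*3=24, -10*3=-30, -10*3=-30 -> [0, 24, -30, -30]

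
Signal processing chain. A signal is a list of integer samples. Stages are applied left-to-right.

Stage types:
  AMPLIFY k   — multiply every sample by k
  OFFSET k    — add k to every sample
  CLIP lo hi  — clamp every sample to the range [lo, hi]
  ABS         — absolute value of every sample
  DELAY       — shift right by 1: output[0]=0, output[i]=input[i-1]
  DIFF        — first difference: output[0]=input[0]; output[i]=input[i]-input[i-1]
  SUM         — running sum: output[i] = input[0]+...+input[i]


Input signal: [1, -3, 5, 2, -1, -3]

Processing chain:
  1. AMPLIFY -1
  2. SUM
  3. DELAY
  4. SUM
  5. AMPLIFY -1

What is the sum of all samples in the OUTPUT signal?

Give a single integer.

Answer: 20

Derivation:
Input: [1, -3, 5, 2, -1, -3]
Stage 1 (AMPLIFY -1): 1*-1=-1, -3*-1=3, 5*-1=-5, 2*-1=-2, -1*-1=1, -3*-1=3 -> [-1, 3, -5, -2, 1, 3]
Stage 2 (SUM): sum[0..0]=-1, sum[0..1]=2, sum[0..2]=-3, sum[0..3]=-5, sum[0..4]=-4, sum[0..5]=-1 -> [-1, 2, -3, -5, -4, -1]
Stage 3 (DELAY): [0, -1, 2, -3, -5, -4] = [0, -1, 2, -3, -5, -4] -> [0, -1, 2, -3, -5, -4]
Stage 4 (SUM): sum[0..0]=0, sum[0..1]=-1, sum[0..2]=1, sum[0..3]=-2, sum[0..4]=-7, sum[0..5]=-11 -> [0, -1, 1, -2, -7, -11]
Stage 5 (AMPLIFY -1): 0*-1=0, -1*-1=1, 1*-1=-1, -2*-1=2, -7*-1=7, -11*-1=11 -> [0, 1, -1, 2, 7, 11]
Output sum: 20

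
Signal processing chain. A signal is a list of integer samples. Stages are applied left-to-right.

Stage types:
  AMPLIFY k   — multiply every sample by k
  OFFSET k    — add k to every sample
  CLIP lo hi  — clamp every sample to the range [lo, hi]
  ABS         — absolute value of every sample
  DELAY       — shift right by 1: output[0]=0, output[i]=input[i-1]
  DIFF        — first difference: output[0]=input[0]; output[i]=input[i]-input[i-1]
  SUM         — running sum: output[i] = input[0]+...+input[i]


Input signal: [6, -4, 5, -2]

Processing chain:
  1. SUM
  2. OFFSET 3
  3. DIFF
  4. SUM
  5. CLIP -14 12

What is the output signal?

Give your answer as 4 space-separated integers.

Input: [6, -4, 5, -2]
Stage 1 (SUM): sum[0..0]=6, sum[0..1]=2, sum[0..2]=7, sum[0..3]=5 -> [6, 2, 7, 5]
Stage 2 (OFFSET 3): 6+3=9, 2+3=5, 7+3=10, 5+3=8 -> [9, 5, 10, 8]
Stage 3 (DIFF): s[0]=9, 5-9=-4, 10-5=5, 8-10=-2 -> [9, -4, 5, -2]
Stage 4 (SUM): sum[0..0]=9, sum[0..1]=5, sum[0..2]=10, sum[0..3]=8 -> [9, 5, 10, 8]
Stage 5 (CLIP -14 12): clip(9,-14,12)=9, clip(5,-14,12)=5, clip(10,-14,12)=10, clip(8,-14,12)=8 -> [9, 5, 10, 8]

Answer: 9 5 10 8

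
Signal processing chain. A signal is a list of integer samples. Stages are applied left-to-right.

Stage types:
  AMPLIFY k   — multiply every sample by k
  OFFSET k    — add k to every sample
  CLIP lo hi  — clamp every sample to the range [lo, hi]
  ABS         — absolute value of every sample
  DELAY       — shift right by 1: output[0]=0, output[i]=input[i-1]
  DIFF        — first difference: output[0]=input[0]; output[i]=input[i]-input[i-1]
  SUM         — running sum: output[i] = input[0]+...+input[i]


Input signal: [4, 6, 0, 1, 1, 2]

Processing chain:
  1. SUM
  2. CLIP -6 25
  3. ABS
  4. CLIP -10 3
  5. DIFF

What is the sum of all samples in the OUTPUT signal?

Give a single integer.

Input: [4, 6, 0, 1, 1, 2]
Stage 1 (SUM): sum[0..0]=4, sum[0..1]=10, sum[0..2]=10, sum[0..3]=11, sum[0..4]=12, sum[0..5]=14 -> [4, 10, 10, 11, 12, 14]
Stage 2 (CLIP -6 25): clip(4,-6,25)=4, clip(10,-6,25)=10, clip(10,-6,25)=10, clip(11,-6,25)=11, clip(12,-6,25)=12, clip(14,-6,25)=14 -> [4, 10, 10, 11, 12, 14]
Stage 3 (ABS): |4|=4, |10|=10, |10|=10, |11|=11, |12|=12, |14|=14 -> [4, 10, 10, 11, 12, 14]
Stage 4 (CLIP -10 3): clip(4,-10,3)=3, clip(10,-10,3)=3, clip(10,-10,3)=3, clip(11,-10,3)=3, clip(12,-10,3)=3, clip(14,-10,3)=3 -> [3, 3, 3, 3, 3, 3]
Stage 5 (DIFF): s[0]=3, 3-3=0, 3-3=0, 3-3=0, 3-3=0, 3-3=0 -> [3, 0, 0, 0, 0, 0]
Output sum: 3

Answer: 3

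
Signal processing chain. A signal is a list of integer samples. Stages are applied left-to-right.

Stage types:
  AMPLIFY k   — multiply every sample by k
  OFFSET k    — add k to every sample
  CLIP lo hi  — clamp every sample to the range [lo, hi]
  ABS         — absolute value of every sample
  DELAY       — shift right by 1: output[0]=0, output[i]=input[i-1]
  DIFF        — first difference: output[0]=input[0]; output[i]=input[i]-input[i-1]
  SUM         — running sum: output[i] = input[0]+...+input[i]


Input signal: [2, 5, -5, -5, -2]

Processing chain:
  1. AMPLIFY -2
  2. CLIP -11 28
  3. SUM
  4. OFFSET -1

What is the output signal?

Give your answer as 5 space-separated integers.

Input: [2, 5, -5, -5, -2]
Stage 1 (AMPLIFY -2): 2*-2=-4, 5*-2=-10, -5*-2=10, -5*-2=10, -2*-2=4 -> [-4, -10, 10, 10, 4]
Stage 2 (CLIP -11 28): clip(-4,-11,28)=-4, clip(-10,-11,28)=-10, clip(10,-11,28)=10, clip(10,-11,28)=10, clip(4,-11,28)=4 -> [-4, -10, 10, 10, 4]
Stage 3 (SUM): sum[0..0]=-4, sum[0..1]=-14, sum[0..2]=-4, sum[0..3]=6, sum[0..4]=10 -> [-4, -14, -4, 6, 10]
Stage 4 (OFFSET -1): -4+-1=-5, -14+-1=-15, -4+-1=-5, 6+-1=5, 10+-1=9 -> [-5, -15, -5, 5, 9]

Answer: -5 -15 -5 5 9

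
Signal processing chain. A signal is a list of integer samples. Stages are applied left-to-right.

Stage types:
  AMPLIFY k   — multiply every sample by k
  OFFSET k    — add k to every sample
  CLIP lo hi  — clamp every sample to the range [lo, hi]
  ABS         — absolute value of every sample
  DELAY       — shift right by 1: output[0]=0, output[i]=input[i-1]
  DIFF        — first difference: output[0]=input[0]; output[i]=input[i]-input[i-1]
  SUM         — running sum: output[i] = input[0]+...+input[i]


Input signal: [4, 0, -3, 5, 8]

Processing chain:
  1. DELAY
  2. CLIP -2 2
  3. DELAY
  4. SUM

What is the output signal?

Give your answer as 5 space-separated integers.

Answer: 0 0 2 2 0

Derivation:
Input: [4, 0, -3, 5, 8]
Stage 1 (DELAY): [0, 4, 0, -3, 5] = [0, 4, 0, -3, 5] -> [0, 4, 0, -3, 5]
Stage 2 (CLIP -2 2): clip(0,-2,2)=0, clip(4,-2,2)=2, clip(0,-2,2)=0, clip(-3,-2,2)=-2, clip(5,-2,2)=2 -> [0, 2, 0, -2, 2]
Stage 3 (DELAY): [0, 0, 2, 0, -2] = [0, 0, 2, 0, -2] -> [0, 0, 2, 0, -2]
Stage 4 (SUM): sum[0..0]=0, sum[0..1]=0, sum[0..2]=2, sum[0..3]=2, sum[0..4]=0 -> [0, 0, 2, 2, 0]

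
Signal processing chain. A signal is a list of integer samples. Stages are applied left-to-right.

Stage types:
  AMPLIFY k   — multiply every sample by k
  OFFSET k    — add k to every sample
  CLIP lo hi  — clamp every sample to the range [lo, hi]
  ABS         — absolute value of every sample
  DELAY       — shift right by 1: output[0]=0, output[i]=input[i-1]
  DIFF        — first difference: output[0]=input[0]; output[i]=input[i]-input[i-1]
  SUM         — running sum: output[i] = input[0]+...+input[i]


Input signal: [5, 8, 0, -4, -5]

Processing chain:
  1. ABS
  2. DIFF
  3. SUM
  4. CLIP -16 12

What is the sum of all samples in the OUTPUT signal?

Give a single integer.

Answer: 22

Derivation:
Input: [5, 8, 0, -4, -5]
Stage 1 (ABS): |5|=5, |8|=8, |0|=0, |-4|=4, |-5|=5 -> [5, 8, 0, 4, 5]
Stage 2 (DIFF): s[0]=5, 8-5=3, 0-8=-8, 4-0=4, 5-4=1 -> [5, 3, -8, 4, 1]
Stage 3 (SUM): sum[0..0]=5, sum[0..1]=8, sum[0..2]=0, sum[0..3]=4, sum[0..4]=5 -> [5, 8, 0, 4, 5]
Stage 4 (CLIP -16 12): clip(5,-16,12)=5, clip(8,-16,12)=8, clip(0,-16,12)=0, clip(4,-16,12)=4, clip(5,-16,12)=5 -> [5, 8, 0, 4, 5]
Output sum: 22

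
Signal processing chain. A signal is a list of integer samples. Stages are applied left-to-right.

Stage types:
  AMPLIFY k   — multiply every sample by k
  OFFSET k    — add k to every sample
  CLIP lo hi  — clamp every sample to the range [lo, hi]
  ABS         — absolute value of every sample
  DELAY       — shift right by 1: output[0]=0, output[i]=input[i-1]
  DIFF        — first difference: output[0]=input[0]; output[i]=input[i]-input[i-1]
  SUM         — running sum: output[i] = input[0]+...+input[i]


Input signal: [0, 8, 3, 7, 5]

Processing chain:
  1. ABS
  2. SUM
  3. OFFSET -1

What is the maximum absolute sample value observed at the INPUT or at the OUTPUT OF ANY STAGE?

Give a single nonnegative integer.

Answer: 23

Derivation:
Input: [0, 8, 3, 7, 5] (max |s|=8)
Stage 1 (ABS): |0|=0, |8|=8, |3|=3, |7|=7, |5|=5 -> [0, 8, 3, 7, 5] (max |s|=8)
Stage 2 (SUM): sum[0..0]=0, sum[0..1]=8, sum[0..2]=11, sum[0..3]=18, sum[0..4]=23 -> [0, 8, 11, 18, 23] (max |s|=23)
Stage 3 (OFFSET -1): 0+-1=-1, 8+-1=7, 11+-1=10, 18+-1=17, 23+-1=22 -> [-1, 7, 10, 17, 22] (max |s|=22)
Overall max amplitude: 23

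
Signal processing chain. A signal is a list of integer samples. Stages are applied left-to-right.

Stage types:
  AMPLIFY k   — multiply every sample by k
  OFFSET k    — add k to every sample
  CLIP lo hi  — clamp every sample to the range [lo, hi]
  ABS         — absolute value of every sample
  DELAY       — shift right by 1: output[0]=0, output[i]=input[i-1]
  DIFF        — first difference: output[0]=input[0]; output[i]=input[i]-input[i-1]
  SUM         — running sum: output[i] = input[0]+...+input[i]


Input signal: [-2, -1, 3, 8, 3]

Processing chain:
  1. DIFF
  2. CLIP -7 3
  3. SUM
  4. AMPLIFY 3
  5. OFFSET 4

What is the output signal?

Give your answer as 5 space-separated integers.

Input: [-2, -1, 3, 8, 3]
Stage 1 (DIFF): s[0]=-2, -1--2=1, 3--1=4, 8-3=5, 3-8=-5 -> [-2, 1, 4, 5, -5]
Stage 2 (CLIP -7 3): clip(-2,-7,3)=-2, clip(1,-7,3)=1, clip(4,-7,3)=3, clip(5,-7,3)=3, clip(-5,-7,3)=-5 -> [-2, 1, 3, 3, -5]
Stage 3 (SUM): sum[0..0]=-2, sum[0..1]=-1, sum[0..2]=2, sum[0..3]=5, sum[0..4]=0 -> [-2, -1, 2, 5, 0]
Stage 4 (AMPLIFY 3): -2*3=-6, -1*3=-3, 2*3=6, 5*3=15, 0*3=0 -> [-6, -3, 6, 15, 0]
Stage 5 (OFFSET 4): -6+4=-2, -3+4=1, 6+4=10, 15+4=19, 0+4=4 -> [-2, 1, 10, 19, 4]

Answer: -2 1 10 19 4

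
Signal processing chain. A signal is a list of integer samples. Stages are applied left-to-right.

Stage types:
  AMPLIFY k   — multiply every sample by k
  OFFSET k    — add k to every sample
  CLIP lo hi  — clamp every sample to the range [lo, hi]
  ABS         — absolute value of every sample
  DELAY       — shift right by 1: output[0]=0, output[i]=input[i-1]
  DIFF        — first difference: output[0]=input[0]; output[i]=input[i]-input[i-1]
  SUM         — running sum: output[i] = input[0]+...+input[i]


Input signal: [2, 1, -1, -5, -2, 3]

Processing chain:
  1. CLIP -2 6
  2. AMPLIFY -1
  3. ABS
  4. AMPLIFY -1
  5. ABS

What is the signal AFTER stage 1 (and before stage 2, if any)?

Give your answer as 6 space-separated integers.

Input: [2, 1, -1, -5, -2, 3]
Stage 1 (CLIP -2 6): clip(2,-2,6)=2, clip(1,-2,6)=1, clip(-1,-2,6)=-1, clip(-5,-2,6)=-2, clip(-2,-2,6)=-2, clip(3,-2,6)=3 -> [2, 1, -1, -2, -2, 3]

Answer: 2 1 -1 -2 -2 3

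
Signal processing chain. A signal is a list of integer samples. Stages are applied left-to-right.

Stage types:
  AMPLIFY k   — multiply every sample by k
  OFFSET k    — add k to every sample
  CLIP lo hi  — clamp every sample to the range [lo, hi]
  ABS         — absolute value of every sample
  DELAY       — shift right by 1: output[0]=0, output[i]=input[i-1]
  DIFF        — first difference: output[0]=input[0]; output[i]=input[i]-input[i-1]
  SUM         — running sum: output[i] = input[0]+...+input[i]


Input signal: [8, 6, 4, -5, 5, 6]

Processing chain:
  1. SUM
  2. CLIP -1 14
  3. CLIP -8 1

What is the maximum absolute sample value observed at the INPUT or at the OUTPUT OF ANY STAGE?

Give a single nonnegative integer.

Answer: 24

Derivation:
Input: [8, 6, 4, -5, 5, 6] (max |s|=8)
Stage 1 (SUM): sum[0..0]=8, sum[0..1]=14, sum[0..2]=18, sum[0..3]=13, sum[0..4]=18, sum[0..5]=24 -> [8, 14, 18, 13, 18, 24] (max |s|=24)
Stage 2 (CLIP -1 14): clip(8,-1,14)=8, clip(14,-1,14)=14, clip(18,-1,14)=14, clip(13,-1,14)=13, clip(18,-1,14)=14, clip(24,-1,14)=14 -> [8, 14, 14, 13, 14, 14] (max |s|=14)
Stage 3 (CLIP -8 1): clip(8,-8,1)=1, clip(14,-8,1)=1, clip(14,-8,1)=1, clip(13,-8,1)=1, clip(14,-8,1)=1, clip(14,-8,1)=1 -> [1, 1, 1, 1, 1, 1] (max |s|=1)
Overall max amplitude: 24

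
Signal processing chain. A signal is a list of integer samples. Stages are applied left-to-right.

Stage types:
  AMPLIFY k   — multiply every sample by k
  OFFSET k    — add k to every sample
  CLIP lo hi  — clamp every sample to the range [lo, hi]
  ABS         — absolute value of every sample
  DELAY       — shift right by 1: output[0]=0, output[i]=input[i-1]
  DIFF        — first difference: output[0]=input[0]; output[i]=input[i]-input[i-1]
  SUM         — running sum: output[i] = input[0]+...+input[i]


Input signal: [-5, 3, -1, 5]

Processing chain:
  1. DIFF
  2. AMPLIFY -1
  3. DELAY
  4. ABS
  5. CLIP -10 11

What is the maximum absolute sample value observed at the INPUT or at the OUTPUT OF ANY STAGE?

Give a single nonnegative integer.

Input: [-5, 3, -1, 5] (max |s|=5)
Stage 1 (DIFF): s[0]=-5, 3--5=8, -1-3=-4, 5--1=6 -> [-5, 8, -4, 6] (max |s|=8)
Stage 2 (AMPLIFY -1): -5*-1=5, 8*-1=-8, -4*-1=4, 6*-1=-6 -> [5, -8, 4, -6] (max |s|=8)
Stage 3 (DELAY): [0, 5, -8, 4] = [0, 5, -8, 4] -> [0, 5, -8, 4] (max |s|=8)
Stage 4 (ABS): |0|=0, |5|=5, |-8|=8, |4|=4 -> [0, 5, 8, 4] (max |s|=8)
Stage 5 (CLIP -10 11): clip(0,-10,11)=0, clip(5,-10,11)=5, clip(8,-10,11)=8, clip(4,-10,11)=4 -> [0, 5, 8, 4] (max |s|=8)
Overall max amplitude: 8

Answer: 8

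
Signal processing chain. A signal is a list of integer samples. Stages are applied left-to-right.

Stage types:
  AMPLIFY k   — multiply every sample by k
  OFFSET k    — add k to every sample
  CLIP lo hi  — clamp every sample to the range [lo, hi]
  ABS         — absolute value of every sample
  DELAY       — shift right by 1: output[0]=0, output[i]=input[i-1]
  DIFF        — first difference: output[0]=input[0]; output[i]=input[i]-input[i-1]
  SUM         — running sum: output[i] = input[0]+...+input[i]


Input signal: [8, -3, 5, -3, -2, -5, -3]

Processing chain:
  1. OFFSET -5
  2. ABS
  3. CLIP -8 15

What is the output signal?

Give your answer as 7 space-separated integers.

Answer: 3 8 0 8 7 10 8

Derivation:
Input: [8, -3, 5, -3, -2, -5, -3]
Stage 1 (OFFSET -5): 8+-5=3, -3+-5=-8, 5+-5=0, -3+-5=-8, -2+-5=-7, -5+-5=-10, -3+-5=-8 -> [3, -8, 0, -8, -7, -10, -8]
Stage 2 (ABS): |3|=3, |-8|=8, |0|=0, |-8|=8, |-7|=7, |-10|=10, |-8|=8 -> [3, 8, 0, 8, 7, 10, 8]
Stage 3 (CLIP -8 15): clip(3,-8,15)=3, clip(8,-8,15)=8, clip(0,-8,15)=0, clip(8,-8,15)=8, clip(7,-8,15)=7, clip(10,-8,15)=10, clip(8,-8,15)=8 -> [3, 8, 0, 8, 7, 10, 8]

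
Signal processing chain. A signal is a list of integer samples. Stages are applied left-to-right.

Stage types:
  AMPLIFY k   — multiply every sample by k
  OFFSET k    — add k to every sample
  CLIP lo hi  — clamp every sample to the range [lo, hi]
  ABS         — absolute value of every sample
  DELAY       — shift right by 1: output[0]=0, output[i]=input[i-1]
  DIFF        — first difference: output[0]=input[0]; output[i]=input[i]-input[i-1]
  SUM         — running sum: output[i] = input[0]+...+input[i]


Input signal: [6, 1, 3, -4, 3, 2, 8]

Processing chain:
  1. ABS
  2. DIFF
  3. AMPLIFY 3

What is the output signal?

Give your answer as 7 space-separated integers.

Input: [6, 1, 3, -4, 3, 2, 8]
Stage 1 (ABS): |6|=6, |1|=1, |3|=3, |-4|=4, |3|=3, |2|=2, |8|=8 -> [6, 1, 3, 4, 3, 2, 8]
Stage 2 (DIFF): s[0]=6, 1-6=-5, 3-1=2, 4-3=1, 3-4=-1, 2-3=-1, 8-2=6 -> [6, -5, 2, 1, -1, -1, 6]
Stage 3 (AMPLIFY 3): 6*3=18, -5*3=-15, 2*3=6, 1*3=3, -1*3=-3, -1*3=-3, 6*3=18 -> [18, -15, 6, 3, -3, -3, 18]

Answer: 18 -15 6 3 -3 -3 18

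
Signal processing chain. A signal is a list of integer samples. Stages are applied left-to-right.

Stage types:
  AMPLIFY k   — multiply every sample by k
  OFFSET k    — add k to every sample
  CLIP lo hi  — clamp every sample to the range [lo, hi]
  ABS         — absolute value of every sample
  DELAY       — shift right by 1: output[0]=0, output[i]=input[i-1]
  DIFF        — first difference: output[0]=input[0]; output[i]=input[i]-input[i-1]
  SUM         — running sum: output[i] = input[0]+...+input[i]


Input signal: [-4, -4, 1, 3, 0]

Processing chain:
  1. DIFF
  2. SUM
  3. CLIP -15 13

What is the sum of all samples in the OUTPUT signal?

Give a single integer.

Answer: -4

Derivation:
Input: [-4, -4, 1, 3, 0]
Stage 1 (DIFF): s[0]=-4, -4--4=0, 1--4=5, 3-1=2, 0-3=-3 -> [-4, 0, 5, 2, -3]
Stage 2 (SUM): sum[0..0]=-4, sum[0..1]=-4, sum[0..2]=1, sum[0..3]=3, sum[0..4]=0 -> [-4, -4, 1, 3, 0]
Stage 3 (CLIP -15 13): clip(-4,-15,13)=-4, clip(-4,-15,13)=-4, clip(1,-15,13)=1, clip(3,-15,13)=3, clip(0,-15,13)=0 -> [-4, -4, 1, 3, 0]
Output sum: -4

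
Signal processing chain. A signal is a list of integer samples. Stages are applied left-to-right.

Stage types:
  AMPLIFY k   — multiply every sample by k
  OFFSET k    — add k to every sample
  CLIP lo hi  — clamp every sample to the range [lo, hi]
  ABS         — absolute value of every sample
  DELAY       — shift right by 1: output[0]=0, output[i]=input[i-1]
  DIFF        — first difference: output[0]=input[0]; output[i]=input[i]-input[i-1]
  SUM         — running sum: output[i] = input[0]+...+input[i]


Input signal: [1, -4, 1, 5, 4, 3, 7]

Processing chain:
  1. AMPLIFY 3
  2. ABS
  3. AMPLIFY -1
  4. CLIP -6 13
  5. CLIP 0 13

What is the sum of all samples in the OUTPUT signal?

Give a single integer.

Answer: 0

Derivation:
Input: [1, -4, 1, 5, 4, 3, 7]
Stage 1 (AMPLIFY 3): 1*3=3, -4*3=-12, 1*3=3, 5*3=15, 4*3=12, 3*3=9, 7*3=21 -> [3, -12, 3, 15, 12, 9, 21]
Stage 2 (ABS): |3|=3, |-12|=12, |3|=3, |15|=15, |12|=12, |9|=9, |21|=21 -> [3, 12, 3, 15, 12, 9, 21]
Stage 3 (AMPLIFY -1): 3*-1=-3, 12*-1=-12, 3*-1=-3, 15*-1=-15, 12*-1=-12, 9*-1=-9, 21*-1=-21 -> [-3, -12, -3, -15, -12, -9, -21]
Stage 4 (CLIP -6 13): clip(-3,-6,13)=-3, clip(-12,-6,13)=-6, clip(-3,-6,13)=-3, clip(-15,-6,13)=-6, clip(-12,-6,13)=-6, clip(-9,-6,13)=-6, clip(-21,-6,13)=-6 -> [-3, -6, -3, -6, -6, -6, -6]
Stage 5 (CLIP 0 13): clip(-3,0,13)=0, clip(-6,0,13)=0, clip(-3,0,13)=0, clip(-6,0,13)=0, clip(-6,0,13)=0, clip(-6,0,13)=0, clip(-6,0,13)=0 -> [0, 0, 0, 0, 0, 0, 0]
Output sum: 0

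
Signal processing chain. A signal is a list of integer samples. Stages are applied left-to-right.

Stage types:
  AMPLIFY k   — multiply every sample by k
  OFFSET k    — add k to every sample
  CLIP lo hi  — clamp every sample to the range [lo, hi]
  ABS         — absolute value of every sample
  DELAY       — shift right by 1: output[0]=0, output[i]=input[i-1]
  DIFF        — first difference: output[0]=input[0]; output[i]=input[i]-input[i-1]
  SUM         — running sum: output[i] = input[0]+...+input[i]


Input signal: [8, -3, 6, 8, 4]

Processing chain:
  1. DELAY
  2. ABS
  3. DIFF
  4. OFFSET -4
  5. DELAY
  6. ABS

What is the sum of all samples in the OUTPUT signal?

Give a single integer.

Input: [8, -3, 6, 8, 4]
Stage 1 (DELAY): [0, 8, -3, 6, 8] = [0, 8, -3, 6, 8] -> [0, 8, -3, 6, 8]
Stage 2 (ABS): |0|=0, |8|=8, |-3|=3, |6|=6, |8|=8 -> [0, 8, 3, 6, 8]
Stage 3 (DIFF): s[0]=0, 8-0=8, 3-8=-5, 6-3=3, 8-6=2 -> [0, 8, -5, 3, 2]
Stage 4 (OFFSET -4): 0+-4=-4, 8+-4=4, -5+-4=-9, 3+-4=-1, 2+-4=-2 -> [-4, 4, -9, -1, -2]
Stage 5 (DELAY): [0, -4, 4, -9, -1] = [0, -4, 4, -9, -1] -> [0, -4, 4, -9, -1]
Stage 6 (ABS): |0|=0, |-4|=4, |4|=4, |-9|=9, |-1|=1 -> [0, 4, 4, 9, 1]
Output sum: 18

Answer: 18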